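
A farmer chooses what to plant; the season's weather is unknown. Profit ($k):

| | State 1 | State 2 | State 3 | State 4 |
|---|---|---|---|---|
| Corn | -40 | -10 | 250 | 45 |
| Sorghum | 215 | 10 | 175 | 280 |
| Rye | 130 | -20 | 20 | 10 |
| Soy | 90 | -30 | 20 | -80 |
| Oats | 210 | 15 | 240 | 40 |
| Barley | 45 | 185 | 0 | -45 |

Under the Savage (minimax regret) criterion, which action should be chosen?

Sorghum

Column bests: State 1=215, State 2=185, State 3=250, State 4=280.
Corn regrets: 255, 195, 0, 235 → max 255
Sorghum regrets: 0, 175, 75, 0 → max 175
Rye regrets: 85, 205, 230, 270 → max 270
Soy regrets: 125, 215, 230, 360 → max 360
Oats regrets: 5, 170, 10, 240 → max 240
Barley regrets: 170, 0, 250, 325 → max 325
Smallest max regret = 175 → Sorghum.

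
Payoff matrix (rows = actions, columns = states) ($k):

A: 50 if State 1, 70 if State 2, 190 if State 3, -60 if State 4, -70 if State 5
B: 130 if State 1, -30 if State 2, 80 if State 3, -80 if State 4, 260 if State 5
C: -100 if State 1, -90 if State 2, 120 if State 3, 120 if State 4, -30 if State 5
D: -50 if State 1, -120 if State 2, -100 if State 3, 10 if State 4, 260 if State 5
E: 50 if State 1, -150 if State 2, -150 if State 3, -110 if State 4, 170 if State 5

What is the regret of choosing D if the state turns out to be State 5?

0

Best payoff under State 5 is 260.
Regret = 260 − 260 = 0.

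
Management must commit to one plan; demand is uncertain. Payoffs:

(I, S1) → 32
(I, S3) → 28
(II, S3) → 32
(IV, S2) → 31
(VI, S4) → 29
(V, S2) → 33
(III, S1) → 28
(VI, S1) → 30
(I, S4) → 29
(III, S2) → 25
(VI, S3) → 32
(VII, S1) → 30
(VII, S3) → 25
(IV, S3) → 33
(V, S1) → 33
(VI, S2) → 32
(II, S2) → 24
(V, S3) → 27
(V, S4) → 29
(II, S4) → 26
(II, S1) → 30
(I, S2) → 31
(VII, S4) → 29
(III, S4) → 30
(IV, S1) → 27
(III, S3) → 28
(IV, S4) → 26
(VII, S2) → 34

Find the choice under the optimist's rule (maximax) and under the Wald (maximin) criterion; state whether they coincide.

maximax → VII; maximin → VI (disagree)

Row maxima: I=32, II=32, III=30, IV=33, V=33, VI=32, VII=34
Best best-case = 34 → VII.
Row minima: I=28, II=24, III=25, IV=26, V=27, VI=29, VII=25
Best worst-case = 29 → VI.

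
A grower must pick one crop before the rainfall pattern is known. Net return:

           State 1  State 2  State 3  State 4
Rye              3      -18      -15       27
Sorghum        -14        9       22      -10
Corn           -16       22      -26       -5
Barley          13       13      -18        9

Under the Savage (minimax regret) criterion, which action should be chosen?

Column bests: State 1=13, State 2=22, State 3=22, State 4=27.
Rye regrets: 10, 40, 37, 0 → max 40
Sorghum regrets: 27, 13, 0, 37 → max 37
Corn regrets: 29, 0, 48, 32 → max 48
Barley regrets: 0, 9, 40, 18 → max 40
Smallest max regret = 37 → Sorghum.

Sorghum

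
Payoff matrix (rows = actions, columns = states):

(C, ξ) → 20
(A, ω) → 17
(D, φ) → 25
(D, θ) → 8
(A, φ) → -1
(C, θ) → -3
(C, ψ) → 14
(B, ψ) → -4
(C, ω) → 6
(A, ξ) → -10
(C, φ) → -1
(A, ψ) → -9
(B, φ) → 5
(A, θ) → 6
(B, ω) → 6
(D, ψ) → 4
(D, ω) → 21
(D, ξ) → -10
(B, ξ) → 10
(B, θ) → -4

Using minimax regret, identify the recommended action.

Column bests: θ=8, φ=25, ψ=14, ω=21, ξ=20.
A regrets: 2, 26, 23, 4, 30 → max 30
B regrets: 12, 20, 18, 15, 10 → max 20
C regrets: 11, 26, 0, 15, 0 → max 26
D regrets: 0, 0, 10, 0, 30 → max 30
Smallest max regret = 20 → B.

B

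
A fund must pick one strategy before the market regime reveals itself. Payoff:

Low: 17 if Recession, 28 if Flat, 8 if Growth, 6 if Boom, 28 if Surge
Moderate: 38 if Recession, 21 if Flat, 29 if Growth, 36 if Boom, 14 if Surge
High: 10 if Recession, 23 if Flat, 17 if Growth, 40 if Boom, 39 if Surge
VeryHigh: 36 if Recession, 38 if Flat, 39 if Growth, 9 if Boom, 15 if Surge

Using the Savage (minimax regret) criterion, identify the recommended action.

Column bests: Recession=38, Flat=38, Growth=39, Boom=40, Surge=39.
Low regrets: 21, 10, 31, 34, 11 → max 34
Moderate regrets: 0, 17, 10, 4, 25 → max 25
High regrets: 28, 15, 22, 0, 0 → max 28
VeryHigh regrets: 2, 0, 0, 31, 24 → max 31
Smallest max regret = 25 → Moderate.

Moderate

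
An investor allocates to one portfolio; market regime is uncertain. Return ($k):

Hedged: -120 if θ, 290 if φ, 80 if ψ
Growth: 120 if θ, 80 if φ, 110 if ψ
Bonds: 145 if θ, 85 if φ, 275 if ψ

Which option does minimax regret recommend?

Bonds

Column bests: θ=145, φ=290, ψ=275.
Hedged regrets: 265, 0, 195 → max 265
Growth regrets: 25, 210, 165 → max 210
Bonds regrets: 0, 205, 0 → max 205
Smallest max regret = 205 → Bonds.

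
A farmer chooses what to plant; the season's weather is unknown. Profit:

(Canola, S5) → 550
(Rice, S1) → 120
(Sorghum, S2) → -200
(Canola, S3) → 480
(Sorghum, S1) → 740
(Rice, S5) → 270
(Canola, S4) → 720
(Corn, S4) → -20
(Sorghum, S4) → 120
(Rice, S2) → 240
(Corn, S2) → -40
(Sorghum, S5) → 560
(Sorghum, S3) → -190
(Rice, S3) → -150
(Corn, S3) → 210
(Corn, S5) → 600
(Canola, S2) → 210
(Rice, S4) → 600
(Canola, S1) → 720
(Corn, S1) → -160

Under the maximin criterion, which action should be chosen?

Canola

Row minima: Sorghum=-200, Canola=210, Rice=-150, Corn=-160
Best worst-case = 210 → Canola.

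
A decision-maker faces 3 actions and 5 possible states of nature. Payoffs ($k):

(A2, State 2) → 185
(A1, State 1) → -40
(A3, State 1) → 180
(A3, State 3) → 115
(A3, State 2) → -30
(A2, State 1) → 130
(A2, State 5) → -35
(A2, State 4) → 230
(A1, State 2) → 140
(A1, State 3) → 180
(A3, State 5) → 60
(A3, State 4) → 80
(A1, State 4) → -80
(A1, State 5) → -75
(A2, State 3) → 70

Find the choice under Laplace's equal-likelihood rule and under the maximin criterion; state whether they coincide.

Row averages: A1=25, A2=116, A3=81
Highest average = 116 → A2.
Row minima: A1=-80, A2=-35, A3=-30
Best worst-case = -30 → A3.

laplace → A2; maximin → A3 (disagree)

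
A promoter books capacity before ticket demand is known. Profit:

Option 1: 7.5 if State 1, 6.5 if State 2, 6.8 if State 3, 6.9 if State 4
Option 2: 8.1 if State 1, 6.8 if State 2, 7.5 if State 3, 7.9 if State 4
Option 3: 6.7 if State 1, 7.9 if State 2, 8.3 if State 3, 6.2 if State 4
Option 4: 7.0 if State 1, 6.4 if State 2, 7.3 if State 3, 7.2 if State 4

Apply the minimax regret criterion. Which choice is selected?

Option 2

Column bests: State 1=8.1, State 2=7.9, State 3=8.3, State 4=7.9.
Option 1 regrets: 0.6, 1.4, 1.5, 1.0 → max 1.5
Option 2 regrets: 0.0, 1.1, 0.8, 0.0 → max 1.1
Option 3 regrets: 1.4, 0.0, 0.0, 1.7 → max 1.7
Option 4 regrets: 1.1, 1.5, 1.0, 0.7 → max 1.5
Smallest max regret = 1.1 → Option 2.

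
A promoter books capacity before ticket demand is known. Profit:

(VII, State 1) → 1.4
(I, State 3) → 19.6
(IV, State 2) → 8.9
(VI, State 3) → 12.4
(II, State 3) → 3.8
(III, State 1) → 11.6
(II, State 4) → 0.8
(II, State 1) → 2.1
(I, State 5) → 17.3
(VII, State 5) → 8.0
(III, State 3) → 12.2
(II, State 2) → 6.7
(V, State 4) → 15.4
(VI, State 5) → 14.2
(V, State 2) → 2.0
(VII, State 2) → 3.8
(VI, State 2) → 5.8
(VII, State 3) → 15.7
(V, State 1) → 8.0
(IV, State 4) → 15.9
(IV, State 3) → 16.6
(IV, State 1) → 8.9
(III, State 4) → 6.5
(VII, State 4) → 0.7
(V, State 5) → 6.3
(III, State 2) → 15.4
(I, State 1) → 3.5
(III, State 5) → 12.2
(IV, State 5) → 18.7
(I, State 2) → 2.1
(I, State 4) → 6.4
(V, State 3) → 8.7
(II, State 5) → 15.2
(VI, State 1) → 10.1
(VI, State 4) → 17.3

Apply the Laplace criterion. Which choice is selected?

Row averages: I=9.78, II=5.72, III=11.58, IV=13.8, V=8.08, VI=11.96, VII=5.92
Highest average = 13.8 → IV.

IV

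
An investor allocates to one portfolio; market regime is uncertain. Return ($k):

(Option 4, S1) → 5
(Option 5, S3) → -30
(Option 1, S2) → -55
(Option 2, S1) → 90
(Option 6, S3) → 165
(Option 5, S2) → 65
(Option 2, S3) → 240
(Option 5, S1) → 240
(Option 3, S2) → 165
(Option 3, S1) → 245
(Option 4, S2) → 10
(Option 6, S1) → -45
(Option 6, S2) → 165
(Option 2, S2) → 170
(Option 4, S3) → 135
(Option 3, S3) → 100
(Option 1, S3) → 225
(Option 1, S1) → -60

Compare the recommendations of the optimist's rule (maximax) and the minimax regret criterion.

Row maxima: Option 1=225, Option 2=240, Option 3=245, Option 4=135, Option 5=240, Option 6=165
Best best-case = 245 → Option 3.
Column bests: S1=245, S2=170, S3=240.
Option 1 regrets: 305, 225, 15 → max 305
Option 2 regrets: 155, 0, 0 → max 155
Option 3 regrets: 0, 5, 140 → max 140
Option 4 regrets: 240, 160, 105 → max 240
Option 5 regrets: 5, 105, 270 → max 270
Option 6 regrets: 290, 5, 75 → max 290
Smallest max regret = 140 → Option 3.

maximax → Option 3; minimax regret → Option 3 (agree)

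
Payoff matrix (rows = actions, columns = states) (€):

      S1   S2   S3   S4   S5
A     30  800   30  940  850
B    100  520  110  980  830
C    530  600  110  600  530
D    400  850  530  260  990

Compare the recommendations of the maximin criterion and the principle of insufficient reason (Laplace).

Row minima: A=30, B=100, C=110, D=260
Best worst-case = 260 → D.
Row averages: A=530, B=508, C=474, D=606
Highest average = 606 → D.

maximin → D; laplace → D (agree)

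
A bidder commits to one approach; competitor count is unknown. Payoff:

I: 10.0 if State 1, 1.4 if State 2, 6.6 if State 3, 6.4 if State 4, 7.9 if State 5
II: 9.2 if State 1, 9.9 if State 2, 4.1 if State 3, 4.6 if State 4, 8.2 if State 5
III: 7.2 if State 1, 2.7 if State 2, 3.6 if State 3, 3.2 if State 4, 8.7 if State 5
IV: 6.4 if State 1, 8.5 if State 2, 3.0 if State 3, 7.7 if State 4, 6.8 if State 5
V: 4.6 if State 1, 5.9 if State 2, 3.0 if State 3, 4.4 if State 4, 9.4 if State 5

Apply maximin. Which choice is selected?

II

Row minima: I=1.4, II=4.1, III=2.7, IV=3.0, V=3.0
Best worst-case = 4.1 → II.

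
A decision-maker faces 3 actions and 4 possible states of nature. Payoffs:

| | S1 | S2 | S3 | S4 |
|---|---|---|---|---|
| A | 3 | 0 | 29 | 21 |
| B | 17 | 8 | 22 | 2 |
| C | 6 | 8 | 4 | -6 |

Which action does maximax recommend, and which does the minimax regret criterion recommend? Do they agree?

maximax → A; minimax regret → A (agree)

Row maxima: A=29, B=22, C=8
Best best-case = 29 → A.
Column bests: S1=17, S2=8, S3=29, S4=21.
A regrets: 14, 8, 0, 0 → max 14
B regrets: 0, 0, 7, 19 → max 19
C regrets: 11, 0, 25, 27 → max 27
Smallest max regret = 14 → A.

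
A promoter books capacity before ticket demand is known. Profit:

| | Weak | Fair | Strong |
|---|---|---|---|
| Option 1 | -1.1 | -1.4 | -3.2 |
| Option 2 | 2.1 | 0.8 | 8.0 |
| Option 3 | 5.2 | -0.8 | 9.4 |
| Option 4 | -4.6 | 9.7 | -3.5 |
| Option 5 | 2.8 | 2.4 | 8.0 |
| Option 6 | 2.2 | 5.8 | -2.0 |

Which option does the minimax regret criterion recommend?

Column bests: Weak=5.2, Fair=9.7, Strong=9.4.
Option 1 regrets: 6.3, 11.1, 12.6 → max 12.6
Option 2 regrets: 3.1, 8.9, 1.4 → max 8.9
Option 3 regrets: 0.0, 10.5, 0.0 → max 10.5
Option 4 regrets: 9.8, 0.0, 12.9 → max 12.9
Option 5 regrets: 2.4, 7.3, 1.4 → max 7.3
Option 6 regrets: 3.0, 3.9, 11.4 → max 11.4
Smallest max regret = 7.3 → Option 5.

Option 5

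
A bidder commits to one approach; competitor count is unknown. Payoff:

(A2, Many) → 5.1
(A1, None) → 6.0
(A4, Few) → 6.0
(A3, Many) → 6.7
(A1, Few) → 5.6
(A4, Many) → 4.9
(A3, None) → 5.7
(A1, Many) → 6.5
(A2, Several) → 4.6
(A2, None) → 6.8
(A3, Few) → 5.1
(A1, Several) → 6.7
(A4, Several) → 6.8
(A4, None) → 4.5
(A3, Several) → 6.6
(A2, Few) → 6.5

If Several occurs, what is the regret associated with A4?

Best payoff under Several is 6.8.
Regret = 6.8 − 6.8 = 0.0.

0.0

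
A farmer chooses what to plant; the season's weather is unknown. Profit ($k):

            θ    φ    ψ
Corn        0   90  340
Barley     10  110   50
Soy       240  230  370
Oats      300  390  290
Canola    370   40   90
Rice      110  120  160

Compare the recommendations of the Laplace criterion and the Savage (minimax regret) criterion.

laplace → Oats; minimax regret → Oats (agree)

Row averages: Corn=430/3, Barley=170/3, Soy=280, Oats=980/3, Canola=500/3, Rice=130
Highest average = 980/3 → Oats.
Column bests: θ=370, φ=390, ψ=370.
Corn regrets: 370, 300, 30 → max 370
Barley regrets: 360, 280, 320 → max 360
Soy regrets: 130, 160, 0 → max 160
Oats regrets: 70, 0, 80 → max 80
Canola regrets: 0, 350, 280 → max 350
Rice regrets: 260, 270, 210 → max 270
Smallest max regret = 80 → Oats.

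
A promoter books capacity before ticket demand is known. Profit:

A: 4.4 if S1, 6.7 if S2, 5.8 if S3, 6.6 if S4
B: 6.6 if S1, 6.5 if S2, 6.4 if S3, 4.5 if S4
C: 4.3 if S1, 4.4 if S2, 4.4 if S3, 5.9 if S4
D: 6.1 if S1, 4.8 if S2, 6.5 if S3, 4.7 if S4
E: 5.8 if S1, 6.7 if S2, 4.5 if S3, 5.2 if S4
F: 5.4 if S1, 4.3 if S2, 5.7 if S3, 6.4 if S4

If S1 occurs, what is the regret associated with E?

0.8

Best payoff under S1 is 6.6.
Regret = 6.6 − 5.8 = 0.8.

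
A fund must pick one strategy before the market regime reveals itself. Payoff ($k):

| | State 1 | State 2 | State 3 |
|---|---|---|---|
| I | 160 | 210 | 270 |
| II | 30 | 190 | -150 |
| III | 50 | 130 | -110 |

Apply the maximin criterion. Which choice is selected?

Row minima: I=160, II=-150, III=-110
Best worst-case = 160 → I.

I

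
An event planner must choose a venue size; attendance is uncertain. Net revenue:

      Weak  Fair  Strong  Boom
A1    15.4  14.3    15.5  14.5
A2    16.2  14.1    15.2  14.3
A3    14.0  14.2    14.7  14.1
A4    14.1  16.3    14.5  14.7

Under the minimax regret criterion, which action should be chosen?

A1

Column bests: Weak=16.2, Fair=16.3, Strong=15.5, Boom=14.7.
A1 regrets: 0.8, 2.0, 0.0, 0.2 → max 2.0
A2 regrets: 0.0, 2.2, 0.3, 0.4 → max 2.2
A3 regrets: 2.2, 2.1, 0.8, 0.6 → max 2.2
A4 regrets: 2.1, 0.0, 1.0, 0.0 → max 2.1
Smallest max regret = 2.0 → A1.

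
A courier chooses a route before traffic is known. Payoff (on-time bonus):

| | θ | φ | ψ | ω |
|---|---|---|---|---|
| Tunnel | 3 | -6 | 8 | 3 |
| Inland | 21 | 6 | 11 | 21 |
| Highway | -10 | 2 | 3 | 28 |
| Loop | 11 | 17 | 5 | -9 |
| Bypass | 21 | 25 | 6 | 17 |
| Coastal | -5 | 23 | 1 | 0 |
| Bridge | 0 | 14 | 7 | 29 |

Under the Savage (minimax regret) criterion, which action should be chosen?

Bypass

Column bests: θ=21, φ=25, ψ=11, ω=29.
Tunnel regrets: 18, 31, 3, 26 → max 31
Inland regrets: 0, 19, 0, 8 → max 19
Highway regrets: 31, 23, 8, 1 → max 31
Loop regrets: 10, 8, 6, 38 → max 38
Bypass regrets: 0, 0, 5, 12 → max 12
Coastal regrets: 26, 2, 10, 29 → max 29
Bridge regrets: 21, 11, 4, 0 → max 21
Smallest max regret = 12 → Bypass.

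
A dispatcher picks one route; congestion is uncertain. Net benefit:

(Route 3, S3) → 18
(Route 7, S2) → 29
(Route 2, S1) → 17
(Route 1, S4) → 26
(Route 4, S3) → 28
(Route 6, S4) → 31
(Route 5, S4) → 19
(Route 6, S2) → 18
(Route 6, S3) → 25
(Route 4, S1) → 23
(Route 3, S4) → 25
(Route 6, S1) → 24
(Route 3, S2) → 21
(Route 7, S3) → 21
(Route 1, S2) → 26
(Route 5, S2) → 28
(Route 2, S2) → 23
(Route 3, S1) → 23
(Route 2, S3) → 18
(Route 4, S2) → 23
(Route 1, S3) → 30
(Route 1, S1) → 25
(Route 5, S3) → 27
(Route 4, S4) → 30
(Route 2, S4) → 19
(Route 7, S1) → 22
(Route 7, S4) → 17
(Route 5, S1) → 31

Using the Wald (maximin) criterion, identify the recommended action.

Route 1

Row minima: Route 1=25, Route 2=17, Route 3=18, Route 4=23, Route 5=19, Route 6=18, Route 7=17
Best worst-case = 25 → Route 1.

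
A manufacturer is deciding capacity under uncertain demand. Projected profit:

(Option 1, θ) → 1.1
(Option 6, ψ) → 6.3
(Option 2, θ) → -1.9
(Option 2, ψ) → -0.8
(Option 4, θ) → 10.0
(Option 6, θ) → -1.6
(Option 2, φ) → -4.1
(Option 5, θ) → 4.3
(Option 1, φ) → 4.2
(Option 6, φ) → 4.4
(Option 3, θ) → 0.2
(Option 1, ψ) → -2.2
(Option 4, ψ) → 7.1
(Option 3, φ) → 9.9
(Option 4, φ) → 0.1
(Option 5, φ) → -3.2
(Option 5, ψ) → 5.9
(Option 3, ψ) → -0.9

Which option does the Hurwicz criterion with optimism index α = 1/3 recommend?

Option 1: 1/3·4.2 + 2/3·(-2.2) = -1/15
Option 2: 1/3·(-0.8) + 2/3·(-4.1) = -3
Option 3: 1/3·9.9 + 2/3·(-0.9) = 2.7
Option 4: 1/3·10.0 + 2/3·0.1 = 3.4
Option 5: 1/3·5.9 + 2/3·(-3.2) = -1/6
Option 6: 1/3·6.3 + 2/3·(-1.6) = 31/30
Highest Hurwicz score = 3.4 → Option 4.

Option 4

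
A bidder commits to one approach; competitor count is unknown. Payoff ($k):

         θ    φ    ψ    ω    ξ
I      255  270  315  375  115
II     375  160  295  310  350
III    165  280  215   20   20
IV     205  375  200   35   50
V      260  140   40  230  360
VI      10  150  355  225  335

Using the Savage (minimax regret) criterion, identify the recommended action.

II

Column bests: θ=375, φ=375, ψ=355, ω=375, ξ=360.
I regrets: 120, 105, 40, 0, 245 → max 245
II regrets: 0, 215, 60, 65, 10 → max 215
III regrets: 210, 95, 140, 355, 340 → max 355
IV regrets: 170, 0, 155, 340, 310 → max 340
V regrets: 115, 235, 315, 145, 0 → max 315
VI regrets: 365, 225, 0, 150, 25 → max 365
Smallest max regret = 215 → II.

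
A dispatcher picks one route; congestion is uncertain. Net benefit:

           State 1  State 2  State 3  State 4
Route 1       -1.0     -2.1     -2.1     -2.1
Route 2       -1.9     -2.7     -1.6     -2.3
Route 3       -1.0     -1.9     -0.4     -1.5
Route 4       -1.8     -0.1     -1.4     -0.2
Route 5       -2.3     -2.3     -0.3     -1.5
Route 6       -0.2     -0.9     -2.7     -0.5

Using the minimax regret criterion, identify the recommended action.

Column bests: State 1=-0.2, State 2=-0.1, State 3=-0.3, State 4=-0.2.
Route 1 regrets: 0.8, 2.0, 1.8, 1.9 → max 2.0
Route 2 regrets: 1.7, 2.6, 1.3, 2.1 → max 2.6
Route 3 regrets: 0.8, 1.8, 0.1, 1.3 → max 1.8
Route 4 regrets: 1.6, 0.0, 1.1, 0.0 → max 1.6
Route 5 regrets: 2.1, 2.2, 0.0, 1.3 → max 2.2
Route 6 regrets: 0.0, 0.8, 2.4, 0.3 → max 2.4
Smallest max regret = 1.6 → Route 4.

Route 4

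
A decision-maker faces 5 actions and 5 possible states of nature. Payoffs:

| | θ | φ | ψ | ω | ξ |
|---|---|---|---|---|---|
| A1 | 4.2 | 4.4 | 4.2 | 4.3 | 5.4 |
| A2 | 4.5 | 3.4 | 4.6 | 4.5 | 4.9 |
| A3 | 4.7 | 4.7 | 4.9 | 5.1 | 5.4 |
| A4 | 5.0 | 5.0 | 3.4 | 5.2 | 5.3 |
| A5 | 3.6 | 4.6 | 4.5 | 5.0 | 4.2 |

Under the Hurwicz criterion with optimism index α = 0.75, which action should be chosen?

A3

A1: 0.75·5.4 + 0.25·4.2 = 5.1
A2: 0.75·4.9 + 0.25·3.4 = 4.525
A3: 0.75·5.4 + 0.25·4.7 = 5.225
A4: 0.75·5.3 + 0.25·3.4 = 4.825
A5: 0.75·5.0 + 0.25·3.6 = 4.65
Highest Hurwicz score = 5.225 → A3.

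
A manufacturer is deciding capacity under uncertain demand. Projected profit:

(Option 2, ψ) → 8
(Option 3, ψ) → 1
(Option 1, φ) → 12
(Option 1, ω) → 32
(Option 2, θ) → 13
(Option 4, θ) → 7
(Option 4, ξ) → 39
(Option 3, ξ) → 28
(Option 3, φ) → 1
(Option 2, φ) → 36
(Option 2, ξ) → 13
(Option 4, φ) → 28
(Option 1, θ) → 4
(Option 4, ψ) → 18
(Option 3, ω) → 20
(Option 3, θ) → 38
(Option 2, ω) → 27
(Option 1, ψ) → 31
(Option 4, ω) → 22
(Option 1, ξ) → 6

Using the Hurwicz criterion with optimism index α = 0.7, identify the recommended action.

Option 1: 0.7·32 + 0.3·4 = 23.6
Option 2: 0.7·36 + 0.3·8 = 27.6
Option 3: 0.7·38 + 0.3·1 = 26.9
Option 4: 0.7·39 + 0.3·7 = 29.4
Highest Hurwicz score = 29.4 → Option 4.

Option 4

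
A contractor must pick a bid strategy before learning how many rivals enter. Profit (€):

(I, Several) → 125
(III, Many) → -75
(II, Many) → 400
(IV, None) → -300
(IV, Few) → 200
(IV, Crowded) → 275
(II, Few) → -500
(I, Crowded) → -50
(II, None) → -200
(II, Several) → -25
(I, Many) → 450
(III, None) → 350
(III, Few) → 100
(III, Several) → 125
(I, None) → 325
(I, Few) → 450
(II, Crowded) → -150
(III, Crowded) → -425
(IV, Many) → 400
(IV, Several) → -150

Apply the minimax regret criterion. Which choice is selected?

I

Column bests: None=350, Few=450, Several=125, Many=450, Crowded=275.
I regrets: 25, 0, 0, 0, 325 → max 325
II regrets: 550, 950, 150, 50, 425 → max 950
III regrets: 0, 350, 0, 525, 700 → max 700
IV regrets: 650, 250, 275, 50, 0 → max 650
Smallest max regret = 325 → I.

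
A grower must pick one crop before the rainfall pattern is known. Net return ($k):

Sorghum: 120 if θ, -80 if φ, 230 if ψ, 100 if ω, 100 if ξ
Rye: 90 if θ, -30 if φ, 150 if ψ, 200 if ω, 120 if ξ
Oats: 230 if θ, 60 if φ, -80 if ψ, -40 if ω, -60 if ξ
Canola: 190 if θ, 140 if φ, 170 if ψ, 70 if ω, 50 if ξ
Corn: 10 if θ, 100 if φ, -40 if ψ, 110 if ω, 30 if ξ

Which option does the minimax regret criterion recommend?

Canola

Column bests: θ=230, φ=140, ψ=230, ω=200, ξ=120.
Sorghum regrets: 110, 220, 0, 100, 20 → max 220
Rye regrets: 140, 170, 80, 0, 0 → max 170
Oats regrets: 0, 80, 310, 240, 180 → max 310
Canola regrets: 40, 0, 60, 130, 70 → max 130
Corn regrets: 220, 40, 270, 90, 90 → max 270
Smallest max regret = 130 → Canola.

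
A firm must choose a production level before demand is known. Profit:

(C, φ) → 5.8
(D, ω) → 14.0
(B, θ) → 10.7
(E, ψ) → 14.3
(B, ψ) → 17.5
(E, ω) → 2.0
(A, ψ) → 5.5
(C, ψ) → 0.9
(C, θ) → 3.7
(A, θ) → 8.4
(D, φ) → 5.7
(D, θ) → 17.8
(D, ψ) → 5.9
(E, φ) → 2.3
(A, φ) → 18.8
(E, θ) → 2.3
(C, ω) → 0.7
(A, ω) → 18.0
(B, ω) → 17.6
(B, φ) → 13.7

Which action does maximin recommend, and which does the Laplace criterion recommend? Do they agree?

maximin → B; laplace → B (agree)

Row minima: A=5.5, B=10.7, C=0.7, D=5.7, E=2.0
Best worst-case = 10.7 → B.
Row averages: A=12.675, B=14.875, C=2.775, D=10.85, E=5.225
Highest average = 14.875 → B.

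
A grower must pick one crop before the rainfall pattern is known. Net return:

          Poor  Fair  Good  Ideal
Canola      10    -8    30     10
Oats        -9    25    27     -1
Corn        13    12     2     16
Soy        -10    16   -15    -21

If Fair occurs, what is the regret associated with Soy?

Best payoff under Fair is 25.
Regret = 25 − 16 = 9.

9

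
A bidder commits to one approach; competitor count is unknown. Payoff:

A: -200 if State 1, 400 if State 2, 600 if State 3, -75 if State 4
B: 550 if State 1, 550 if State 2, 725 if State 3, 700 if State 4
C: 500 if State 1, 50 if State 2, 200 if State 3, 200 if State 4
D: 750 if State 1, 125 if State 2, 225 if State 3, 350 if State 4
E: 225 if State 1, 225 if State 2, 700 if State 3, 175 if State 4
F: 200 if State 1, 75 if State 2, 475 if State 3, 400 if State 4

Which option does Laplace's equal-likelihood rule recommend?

Row averages: A=181.25, B=631.25, C=237.5, D=362.5, E=331.25, F=287.5
Highest average = 631.25 → B.

B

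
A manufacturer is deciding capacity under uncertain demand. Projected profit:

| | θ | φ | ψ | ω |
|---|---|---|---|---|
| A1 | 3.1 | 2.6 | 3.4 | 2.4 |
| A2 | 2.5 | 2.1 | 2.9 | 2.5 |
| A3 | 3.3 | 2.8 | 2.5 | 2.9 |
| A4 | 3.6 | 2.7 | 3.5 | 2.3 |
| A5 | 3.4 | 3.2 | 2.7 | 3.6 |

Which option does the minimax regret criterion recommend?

A5

Column bests: θ=3.6, φ=3.2, ψ=3.5, ω=3.6.
A1 regrets: 0.5, 0.6, 0.1, 1.2 → max 1.2
A2 regrets: 1.1, 1.1, 0.6, 1.1 → max 1.1
A3 regrets: 0.3, 0.4, 1.0, 0.7 → max 1.0
A4 regrets: 0.0, 0.5, 0.0, 1.3 → max 1.3
A5 regrets: 0.2, 0.0, 0.8, 0.0 → max 0.8
Smallest max regret = 0.8 → A5.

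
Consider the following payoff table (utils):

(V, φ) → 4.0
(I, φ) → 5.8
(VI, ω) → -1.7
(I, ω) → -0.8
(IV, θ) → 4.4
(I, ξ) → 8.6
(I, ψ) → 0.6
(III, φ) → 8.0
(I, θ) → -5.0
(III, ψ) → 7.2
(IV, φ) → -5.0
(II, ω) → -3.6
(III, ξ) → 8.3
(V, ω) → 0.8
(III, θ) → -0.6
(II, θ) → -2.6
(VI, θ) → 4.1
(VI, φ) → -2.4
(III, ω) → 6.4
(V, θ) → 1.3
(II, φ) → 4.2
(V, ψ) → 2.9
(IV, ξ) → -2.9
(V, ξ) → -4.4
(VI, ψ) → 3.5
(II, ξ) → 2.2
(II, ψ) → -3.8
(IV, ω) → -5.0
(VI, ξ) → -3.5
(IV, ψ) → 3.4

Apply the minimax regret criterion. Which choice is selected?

III

Column bests: θ=4.4, φ=8.0, ψ=7.2, ω=6.4, ξ=8.6.
I regrets: 9.4, 2.2, 6.6, 7.2, 0.0 → max 9.4
II regrets: 7.0, 3.8, 11.0, 10.0, 6.4 → max 11.0
III regrets: 5.0, 0.0, 0.0, 0.0, 0.3 → max 5.0
IV regrets: 0.0, 13.0, 3.8, 11.4, 11.5 → max 13.0
V regrets: 3.1, 4.0, 4.3, 5.6, 13.0 → max 13.0
VI regrets: 0.3, 10.4, 3.7, 8.1, 12.1 → max 12.1
Smallest max regret = 5.0 → III.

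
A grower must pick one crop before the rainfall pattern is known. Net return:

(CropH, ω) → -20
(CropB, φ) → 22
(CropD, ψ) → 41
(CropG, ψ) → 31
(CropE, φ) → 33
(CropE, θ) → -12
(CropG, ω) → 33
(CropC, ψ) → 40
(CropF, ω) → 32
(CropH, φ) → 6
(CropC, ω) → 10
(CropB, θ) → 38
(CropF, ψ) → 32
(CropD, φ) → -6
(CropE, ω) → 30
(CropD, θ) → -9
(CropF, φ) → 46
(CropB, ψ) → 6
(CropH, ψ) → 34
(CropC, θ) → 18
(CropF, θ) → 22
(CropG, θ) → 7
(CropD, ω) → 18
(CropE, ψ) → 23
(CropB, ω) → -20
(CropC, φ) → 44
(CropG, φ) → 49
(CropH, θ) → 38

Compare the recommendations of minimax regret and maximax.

Column bests: θ=38, φ=49, ψ=41, ω=33.
CropC regrets: 20, 5, 1, 23 → max 23
CropF regrets: 16, 3, 9, 1 → max 16
CropE regrets: 50, 16, 18, 3 → max 50
CropG regrets: 31, 0, 10, 0 → max 31
CropB regrets: 0, 27, 35, 53 → max 53
CropD regrets: 47, 55, 0, 15 → max 55
CropH regrets: 0, 43, 7, 53 → max 53
Smallest max regret = 16 → CropF.
Row maxima: CropC=44, CropF=46, CropE=33, CropG=49, CropB=38, CropD=41, CropH=38
Best best-case = 49 → CropG.

minimax regret → CropF; maximax → CropG (disagree)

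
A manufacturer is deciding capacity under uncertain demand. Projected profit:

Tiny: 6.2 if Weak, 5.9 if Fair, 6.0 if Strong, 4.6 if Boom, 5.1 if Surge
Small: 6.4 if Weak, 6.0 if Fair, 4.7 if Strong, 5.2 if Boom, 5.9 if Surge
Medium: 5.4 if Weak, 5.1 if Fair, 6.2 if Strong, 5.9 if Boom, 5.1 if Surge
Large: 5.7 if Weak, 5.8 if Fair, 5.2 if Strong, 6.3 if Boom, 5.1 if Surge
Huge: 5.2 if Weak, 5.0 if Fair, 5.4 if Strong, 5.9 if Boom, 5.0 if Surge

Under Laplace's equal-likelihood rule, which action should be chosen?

Row averages: Tiny=5.56, Small=5.64, Medium=5.54, Large=5.62, Huge=5.3
Highest average = 5.64 → Small.

Small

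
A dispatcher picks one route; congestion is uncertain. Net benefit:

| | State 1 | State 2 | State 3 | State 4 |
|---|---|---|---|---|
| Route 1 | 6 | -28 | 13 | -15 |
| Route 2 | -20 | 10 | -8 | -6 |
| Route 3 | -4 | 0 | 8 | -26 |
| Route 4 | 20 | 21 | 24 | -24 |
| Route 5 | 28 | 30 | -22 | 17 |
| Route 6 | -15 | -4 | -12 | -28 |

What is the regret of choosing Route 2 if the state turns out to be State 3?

Best payoff under State 3 is 24.
Regret = 24 − (-8) = 32.

32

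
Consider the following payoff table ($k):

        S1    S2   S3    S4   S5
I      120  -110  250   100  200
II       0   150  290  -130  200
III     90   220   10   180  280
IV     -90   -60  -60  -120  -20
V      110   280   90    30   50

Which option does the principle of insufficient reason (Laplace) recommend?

Row averages: I=112, II=102, III=156, IV=-70, V=112
Highest average = 156 → III.

III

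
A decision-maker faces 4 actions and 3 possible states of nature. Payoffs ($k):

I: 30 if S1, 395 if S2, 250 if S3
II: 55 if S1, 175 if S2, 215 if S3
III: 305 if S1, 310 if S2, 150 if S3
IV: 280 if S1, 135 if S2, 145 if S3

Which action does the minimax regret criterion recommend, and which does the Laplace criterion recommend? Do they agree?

Column bests: S1=305, S2=395, S3=250.
I regrets: 275, 0, 0 → max 275
II regrets: 250, 220, 35 → max 250
III regrets: 0, 85, 100 → max 100
IV regrets: 25, 260, 105 → max 260
Smallest max regret = 100 → III.
Row averages: I=225, II=445/3, III=255, IV=560/3
Highest average = 255 → III.

minimax regret → III; laplace → III (agree)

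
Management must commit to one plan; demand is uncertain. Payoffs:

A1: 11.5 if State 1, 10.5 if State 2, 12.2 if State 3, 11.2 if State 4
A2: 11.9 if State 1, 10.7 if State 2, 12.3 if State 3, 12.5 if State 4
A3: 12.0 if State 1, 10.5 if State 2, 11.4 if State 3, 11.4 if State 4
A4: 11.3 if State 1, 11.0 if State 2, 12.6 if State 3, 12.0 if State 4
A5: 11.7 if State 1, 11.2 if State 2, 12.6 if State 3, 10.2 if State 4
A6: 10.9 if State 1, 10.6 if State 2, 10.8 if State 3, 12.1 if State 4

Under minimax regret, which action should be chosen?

A2

Column bests: State 1=12.0, State 2=11.2, State 3=12.6, State 4=12.5.
A1 regrets: 0.5, 0.7, 0.4, 1.3 → max 1.3
A2 regrets: 0.1, 0.5, 0.3, 0.0 → max 0.5
A3 regrets: 0.0, 0.7, 1.2, 1.1 → max 1.2
A4 regrets: 0.7, 0.2, 0.0, 0.5 → max 0.7
A5 regrets: 0.3, 0.0, 0.0, 2.3 → max 2.3
A6 regrets: 1.1, 0.6, 1.8, 0.4 → max 1.8
Smallest max regret = 0.5 → A2.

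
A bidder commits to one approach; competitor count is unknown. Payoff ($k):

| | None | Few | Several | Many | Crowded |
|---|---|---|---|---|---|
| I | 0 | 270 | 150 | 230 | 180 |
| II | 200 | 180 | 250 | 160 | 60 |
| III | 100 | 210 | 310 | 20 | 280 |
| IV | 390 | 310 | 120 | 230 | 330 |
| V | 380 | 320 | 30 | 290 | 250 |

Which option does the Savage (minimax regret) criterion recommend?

IV

Column bests: None=390, Few=320, Several=310, Many=290, Crowded=330.
I regrets: 390, 50, 160, 60, 150 → max 390
II regrets: 190, 140, 60, 130, 270 → max 270
III regrets: 290, 110, 0, 270, 50 → max 290
IV regrets: 0, 10, 190, 60, 0 → max 190
V regrets: 10, 0, 280, 0, 80 → max 280
Smallest max regret = 190 → IV.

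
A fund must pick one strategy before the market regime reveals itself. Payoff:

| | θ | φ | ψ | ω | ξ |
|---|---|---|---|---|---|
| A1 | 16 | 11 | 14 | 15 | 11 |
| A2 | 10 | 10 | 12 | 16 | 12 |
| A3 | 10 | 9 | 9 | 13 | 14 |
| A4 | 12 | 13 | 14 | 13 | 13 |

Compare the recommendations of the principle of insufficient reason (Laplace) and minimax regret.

Row averages: A1=13.4, A2=12, A3=11, A4=13
Highest average = 13.4 → A1.
Column bests: θ=16, φ=13, ψ=14, ω=16, ξ=14.
A1 regrets: 0, 2, 0, 1, 3 → max 3
A2 regrets: 6, 3, 2, 0, 2 → max 6
A3 regrets: 6, 4, 5, 3, 0 → max 6
A4 regrets: 4, 0, 0, 3, 1 → max 4
Smallest max regret = 3 → A1.

laplace → A1; minimax regret → A1 (agree)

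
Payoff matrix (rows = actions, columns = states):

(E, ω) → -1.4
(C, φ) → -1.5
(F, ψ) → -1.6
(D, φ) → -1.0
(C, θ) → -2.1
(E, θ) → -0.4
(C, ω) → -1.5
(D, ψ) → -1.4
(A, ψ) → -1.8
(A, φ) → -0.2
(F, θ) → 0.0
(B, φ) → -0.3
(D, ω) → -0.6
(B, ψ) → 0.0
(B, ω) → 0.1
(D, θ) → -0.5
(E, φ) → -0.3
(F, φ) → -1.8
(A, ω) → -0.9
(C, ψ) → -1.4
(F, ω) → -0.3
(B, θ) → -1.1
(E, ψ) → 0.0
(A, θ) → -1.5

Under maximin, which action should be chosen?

B

Row minima: A=-1.8, B=-1.1, C=-2.1, D=-1.4, E=-1.4, F=-1.8
Best worst-case = -1.1 → B.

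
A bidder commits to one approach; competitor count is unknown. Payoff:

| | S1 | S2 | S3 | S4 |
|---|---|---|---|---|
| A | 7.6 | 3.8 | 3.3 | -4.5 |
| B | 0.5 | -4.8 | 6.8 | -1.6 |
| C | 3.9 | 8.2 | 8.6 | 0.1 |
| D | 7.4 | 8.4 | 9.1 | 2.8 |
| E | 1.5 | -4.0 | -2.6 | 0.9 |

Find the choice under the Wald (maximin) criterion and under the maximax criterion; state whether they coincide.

Row minima: A=-4.5, B=-4.8, C=0.1, D=2.8, E=-4.0
Best worst-case = 2.8 → D.
Row maxima: A=7.6, B=6.8, C=8.6, D=9.1, E=1.5
Best best-case = 9.1 → D.

maximin → D; maximax → D (agree)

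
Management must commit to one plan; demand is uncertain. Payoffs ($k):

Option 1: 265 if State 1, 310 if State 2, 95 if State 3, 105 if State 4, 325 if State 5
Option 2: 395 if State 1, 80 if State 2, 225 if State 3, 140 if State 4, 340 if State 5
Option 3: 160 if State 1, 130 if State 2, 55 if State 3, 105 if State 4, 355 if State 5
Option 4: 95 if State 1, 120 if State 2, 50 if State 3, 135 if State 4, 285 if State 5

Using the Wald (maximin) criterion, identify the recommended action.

Option 1

Row minima: Option 1=95, Option 2=80, Option 3=55, Option 4=50
Best worst-case = 95 → Option 1.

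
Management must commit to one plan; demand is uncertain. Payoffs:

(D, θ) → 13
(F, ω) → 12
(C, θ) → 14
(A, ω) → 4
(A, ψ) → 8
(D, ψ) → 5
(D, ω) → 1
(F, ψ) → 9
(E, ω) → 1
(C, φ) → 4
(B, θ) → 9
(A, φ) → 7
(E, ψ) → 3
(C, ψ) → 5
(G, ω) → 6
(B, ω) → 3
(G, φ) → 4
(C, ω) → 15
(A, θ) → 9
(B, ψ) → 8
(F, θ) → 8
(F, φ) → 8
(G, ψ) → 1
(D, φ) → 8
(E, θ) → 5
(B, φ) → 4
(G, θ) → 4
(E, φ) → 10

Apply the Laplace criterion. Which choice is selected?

Row averages: A=7, B=6, C=9.5, D=6.75, E=4.75, F=9.25, G=3.75
Highest average = 9.5 → C.

C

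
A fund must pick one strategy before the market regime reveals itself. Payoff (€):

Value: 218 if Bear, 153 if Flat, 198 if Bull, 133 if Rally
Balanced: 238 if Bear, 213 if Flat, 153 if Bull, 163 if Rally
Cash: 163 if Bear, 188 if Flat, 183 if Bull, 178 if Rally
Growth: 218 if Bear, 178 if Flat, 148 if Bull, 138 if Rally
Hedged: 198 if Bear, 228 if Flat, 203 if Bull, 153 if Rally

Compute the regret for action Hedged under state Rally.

25

Best payoff under Rally is 178.
Regret = 178 − 153 = 25.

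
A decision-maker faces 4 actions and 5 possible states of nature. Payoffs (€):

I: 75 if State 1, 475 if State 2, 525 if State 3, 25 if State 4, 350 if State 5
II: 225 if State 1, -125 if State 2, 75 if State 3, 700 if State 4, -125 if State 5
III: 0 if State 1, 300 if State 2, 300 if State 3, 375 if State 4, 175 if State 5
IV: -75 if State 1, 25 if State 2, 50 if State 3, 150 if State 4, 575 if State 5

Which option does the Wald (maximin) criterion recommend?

I

Row minima: I=25, II=-125, III=0, IV=-75
Best worst-case = 25 → I.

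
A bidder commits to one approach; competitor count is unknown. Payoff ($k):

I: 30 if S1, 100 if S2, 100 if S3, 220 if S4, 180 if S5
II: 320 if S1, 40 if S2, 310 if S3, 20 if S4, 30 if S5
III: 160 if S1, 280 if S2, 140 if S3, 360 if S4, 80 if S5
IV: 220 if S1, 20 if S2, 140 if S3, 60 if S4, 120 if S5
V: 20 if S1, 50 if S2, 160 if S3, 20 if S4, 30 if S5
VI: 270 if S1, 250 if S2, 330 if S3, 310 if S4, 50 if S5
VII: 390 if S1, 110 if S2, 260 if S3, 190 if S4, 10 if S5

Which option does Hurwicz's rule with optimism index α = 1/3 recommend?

I: 1/3·220 + 2/3·30 = 280/3
II: 1/3·320 + 2/3·20 = 120
III: 1/3·360 + 2/3·80 = 520/3
IV: 1/3·220 + 2/3·20 = 260/3
V: 1/3·160 + 2/3·20 = 200/3
VI: 1/3·330 + 2/3·50 = 430/3
VII: 1/3·390 + 2/3·10 = 410/3
Highest Hurwicz score = 520/3 → III.

III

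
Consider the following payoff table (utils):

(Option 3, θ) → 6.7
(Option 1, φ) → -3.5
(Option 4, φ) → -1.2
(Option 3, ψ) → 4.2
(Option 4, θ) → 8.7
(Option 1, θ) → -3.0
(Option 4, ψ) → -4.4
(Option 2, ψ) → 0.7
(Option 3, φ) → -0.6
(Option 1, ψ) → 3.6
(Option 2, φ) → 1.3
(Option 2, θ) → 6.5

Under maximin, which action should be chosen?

Option 2

Row minima: Option 1=-3.5, Option 2=0.7, Option 3=-0.6, Option 4=-4.4
Best worst-case = 0.7 → Option 2.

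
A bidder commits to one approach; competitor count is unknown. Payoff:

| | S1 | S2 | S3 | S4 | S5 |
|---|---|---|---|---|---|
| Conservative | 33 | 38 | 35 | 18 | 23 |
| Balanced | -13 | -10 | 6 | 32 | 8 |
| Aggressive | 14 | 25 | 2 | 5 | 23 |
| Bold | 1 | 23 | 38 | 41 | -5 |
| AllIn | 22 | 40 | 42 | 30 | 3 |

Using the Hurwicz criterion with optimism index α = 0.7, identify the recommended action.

Conservative: 0.7·38 + 0.3·18 = 32
Balanced: 0.7·32 + 0.3·(-13) = 18.5
Aggressive: 0.7·25 + 0.3·2 = 18.1
Bold: 0.7·41 + 0.3·(-5) = 27.2
AllIn: 0.7·42 + 0.3·3 = 30.3
Highest Hurwicz score = 32 → Conservative.

Conservative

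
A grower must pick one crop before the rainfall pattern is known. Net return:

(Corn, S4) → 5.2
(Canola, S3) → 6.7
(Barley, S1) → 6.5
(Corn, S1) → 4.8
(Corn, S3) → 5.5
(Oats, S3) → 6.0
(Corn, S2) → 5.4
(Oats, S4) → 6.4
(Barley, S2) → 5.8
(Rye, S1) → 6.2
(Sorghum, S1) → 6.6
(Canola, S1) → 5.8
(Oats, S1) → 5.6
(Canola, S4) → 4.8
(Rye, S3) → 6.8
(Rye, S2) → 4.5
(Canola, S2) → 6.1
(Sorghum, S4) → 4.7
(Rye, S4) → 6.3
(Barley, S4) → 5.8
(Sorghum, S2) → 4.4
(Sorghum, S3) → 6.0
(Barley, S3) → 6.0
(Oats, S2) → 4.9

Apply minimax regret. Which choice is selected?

Barley

Column bests: S1=6.6, S2=6.1, S3=6.8, S4=6.4.
Oats regrets: 1.0, 1.2, 0.8, 0.0 → max 1.2
Corn regrets: 1.8, 0.7, 1.3, 1.2 → max 1.8
Barley regrets: 0.1, 0.3, 0.8, 0.6 → max 0.8
Rye regrets: 0.4, 1.6, 0.0, 0.1 → max 1.6
Sorghum regrets: 0.0, 1.7, 0.8, 1.7 → max 1.7
Canola regrets: 0.8, 0.0, 0.1, 1.6 → max 1.6
Smallest max regret = 0.8 → Barley.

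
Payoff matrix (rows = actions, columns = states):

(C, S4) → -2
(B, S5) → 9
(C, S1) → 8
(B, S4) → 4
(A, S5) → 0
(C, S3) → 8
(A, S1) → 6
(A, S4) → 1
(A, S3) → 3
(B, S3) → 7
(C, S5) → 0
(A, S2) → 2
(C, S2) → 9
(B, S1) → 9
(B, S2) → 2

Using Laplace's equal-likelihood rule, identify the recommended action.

B

Row averages: A=2.4, B=6.2, C=4.6
Highest average = 6.2 → B.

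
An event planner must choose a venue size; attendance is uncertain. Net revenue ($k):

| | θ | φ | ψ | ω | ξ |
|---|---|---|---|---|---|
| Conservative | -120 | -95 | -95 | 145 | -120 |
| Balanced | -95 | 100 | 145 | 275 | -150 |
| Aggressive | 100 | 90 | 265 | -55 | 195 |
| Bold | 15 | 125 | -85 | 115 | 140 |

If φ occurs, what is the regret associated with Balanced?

25

Best payoff under φ is 125.
Regret = 125 − 100 = 25.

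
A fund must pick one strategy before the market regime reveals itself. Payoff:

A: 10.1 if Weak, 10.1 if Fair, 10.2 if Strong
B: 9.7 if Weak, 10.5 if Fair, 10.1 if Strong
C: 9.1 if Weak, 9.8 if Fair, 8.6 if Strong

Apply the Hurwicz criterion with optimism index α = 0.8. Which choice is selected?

A: 0.8·10.2 + 0.2·10.1 = 10.18
B: 0.8·10.5 + 0.2·9.7 = 10.34
C: 0.8·9.8 + 0.2·8.6 = 9.56
Highest Hurwicz score = 10.34 → B.

B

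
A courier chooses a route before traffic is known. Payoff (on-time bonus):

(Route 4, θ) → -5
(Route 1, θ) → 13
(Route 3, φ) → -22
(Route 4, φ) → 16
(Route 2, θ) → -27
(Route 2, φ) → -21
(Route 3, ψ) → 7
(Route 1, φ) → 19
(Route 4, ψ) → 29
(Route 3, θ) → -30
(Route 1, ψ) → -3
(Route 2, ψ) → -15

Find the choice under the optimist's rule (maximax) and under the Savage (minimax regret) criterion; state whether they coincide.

Row maxima: Route 1=19, Route 2=-15, Route 3=7, Route 4=29
Best best-case = 29 → Route 4.
Column bests: θ=13, φ=19, ψ=29.
Route 1 regrets: 0, 0, 32 → max 32
Route 2 regrets: 40, 40, 44 → max 44
Route 3 regrets: 43, 41, 22 → max 43
Route 4 regrets: 18, 3, 0 → max 18
Smallest max regret = 18 → Route 4.

maximax → Route 4; minimax regret → Route 4 (agree)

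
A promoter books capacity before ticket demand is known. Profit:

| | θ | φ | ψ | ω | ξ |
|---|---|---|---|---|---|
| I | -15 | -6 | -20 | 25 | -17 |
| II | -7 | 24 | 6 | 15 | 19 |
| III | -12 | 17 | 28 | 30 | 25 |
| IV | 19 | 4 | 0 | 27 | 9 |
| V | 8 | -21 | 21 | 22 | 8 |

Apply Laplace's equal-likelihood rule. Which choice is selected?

Row averages: I=-6.6, II=11.4, III=17.6, IV=11.8, V=7.6
Highest average = 17.6 → III.

III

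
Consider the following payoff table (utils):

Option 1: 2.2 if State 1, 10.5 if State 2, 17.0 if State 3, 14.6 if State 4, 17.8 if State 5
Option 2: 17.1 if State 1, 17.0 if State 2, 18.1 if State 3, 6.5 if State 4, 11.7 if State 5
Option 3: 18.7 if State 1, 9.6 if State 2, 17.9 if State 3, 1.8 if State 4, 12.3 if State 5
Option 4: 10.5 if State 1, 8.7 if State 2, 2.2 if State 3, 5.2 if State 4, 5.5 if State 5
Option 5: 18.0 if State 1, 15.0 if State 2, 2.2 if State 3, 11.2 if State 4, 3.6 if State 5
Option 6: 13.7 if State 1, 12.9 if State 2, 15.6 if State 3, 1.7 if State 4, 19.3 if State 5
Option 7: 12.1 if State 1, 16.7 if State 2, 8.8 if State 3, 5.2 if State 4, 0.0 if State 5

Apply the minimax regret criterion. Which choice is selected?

Option 2

Column bests: State 1=18.7, State 2=17.0, State 3=18.1, State 4=14.6, State 5=19.3.
Option 1 regrets: 16.5, 6.5, 1.1, 0.0, 1.5 → max 16.5
Option 2 regrets: 1.6, 0.0, 0.0, 8.1, 7.6 → max 8.1
Option 3 regrets: 0.0, 7.4, 0.2, 12.8, 7.0 → max 12.8
Option 4 regrets: 8.2, 8.3, 15.9, 9.4, 13.8 → max 15.9
Option 5 regrets: 0.7, 2.0, 15.9, 3.4, 15.7 → max 15.9
Option 6 regrets: 5.0, 4.1, 2.5, 12.9, 0.0 → max 12.9
Option 7 regrets: 6.6, 0.3, 9.3, 9.4, 19.3 → max 19.3
Smallest max regret = 8.1 → Option 2.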